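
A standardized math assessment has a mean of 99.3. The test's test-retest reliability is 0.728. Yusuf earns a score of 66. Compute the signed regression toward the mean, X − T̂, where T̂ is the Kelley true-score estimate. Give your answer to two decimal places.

-9.06

T̂ = 0.728(66) + 0.272(99.3) = 48.048 + 27.0096 = 75.0576 → 75.058
X − T̂ = 66 − 75.058 = -9.058 → -9.06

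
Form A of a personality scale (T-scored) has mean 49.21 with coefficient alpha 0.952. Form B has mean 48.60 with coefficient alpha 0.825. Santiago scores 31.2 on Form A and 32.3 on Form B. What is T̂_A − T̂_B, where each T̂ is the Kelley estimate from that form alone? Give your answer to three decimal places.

T̂_A = 0.952(31.2) + 0.048(49.21) = 32.06448
T̂_B = 0.825(32.3) + 0.175(48.60) = 35.15250
T̂_A − T̂_B = -3.08802

-3.088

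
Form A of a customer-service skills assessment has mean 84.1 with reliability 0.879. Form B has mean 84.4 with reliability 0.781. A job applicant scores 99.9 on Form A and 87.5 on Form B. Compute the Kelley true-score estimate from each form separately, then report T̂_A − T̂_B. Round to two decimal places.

T̂_A = 0.879(99.9) + 0.121(84.1) = 97.9882
T̂_B = 0.781(87.5) + 0.219(84.4) = 86.8211
T̂_A − T̂_B = 11.1671

11.17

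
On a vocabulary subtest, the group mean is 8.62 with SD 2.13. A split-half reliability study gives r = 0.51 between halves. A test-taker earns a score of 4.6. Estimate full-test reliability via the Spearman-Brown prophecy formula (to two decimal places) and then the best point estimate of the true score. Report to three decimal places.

Spearman-Brown: ρ = 2r/(1 + r) = 2(0.51)/(1 + 0.51) = 1.020/1.51 = 0.6755 → 0.68
T̂ = ρX + (1 − ρ)μ
  = 0.68 × 4.6 + 0.32 × 8.62
  = 3.128 + 2.7584
  = 5.8864
  ≈ 5.886

5.886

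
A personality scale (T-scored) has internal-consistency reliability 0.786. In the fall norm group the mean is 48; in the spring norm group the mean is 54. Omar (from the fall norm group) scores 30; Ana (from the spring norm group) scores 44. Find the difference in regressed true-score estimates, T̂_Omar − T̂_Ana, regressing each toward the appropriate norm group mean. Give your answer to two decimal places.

-12.29

T̂_Omar = 0.786(30) + 0.214(48) = 33.8520
T̂_Ana = 0.786(44) + 0.214(54) = 46.1400
Difference = 33.8520 − 46.1400 = -12.2880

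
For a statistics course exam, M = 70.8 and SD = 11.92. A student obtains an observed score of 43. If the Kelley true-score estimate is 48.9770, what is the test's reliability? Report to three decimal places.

0.785

T̂ = ρX + (1 − ρ)μ  ⇒  T̂ − μ = ρ(X − μ)
ρ = (T̂ − μ)/(X − μ) = (48.9770 − 70.8) / (43 − 70.8) = -21.8230 / -27.8 = 0.78500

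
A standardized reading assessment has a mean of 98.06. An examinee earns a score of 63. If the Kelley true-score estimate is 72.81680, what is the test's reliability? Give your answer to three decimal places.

0.720

T̂ = ρX + (1 − ρ)μ  ⇒  T̂ − μ = ρ(X − μ)
ρ = (T̂ − μ)/(X − μ) = (72.81680 − 98.06) / (63 − 98.06) = -25.24320 / -35.06 = 0.72000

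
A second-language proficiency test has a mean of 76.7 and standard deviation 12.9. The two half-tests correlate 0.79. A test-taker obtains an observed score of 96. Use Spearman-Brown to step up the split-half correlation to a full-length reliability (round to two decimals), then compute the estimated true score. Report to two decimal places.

93.68

Spearman-Brown: ρ = 2r/(1 + r) = 2(0.79)/(1 + 0.79) = 1.580/1.79 = 0.8827 → 0.88
T̂ = ρX + (1 − ρ)μ
  = 0.88 × 96 + 0.12 × 76.7
  = 84.48 + 9.204
  = 93.684
  ≈ 93.68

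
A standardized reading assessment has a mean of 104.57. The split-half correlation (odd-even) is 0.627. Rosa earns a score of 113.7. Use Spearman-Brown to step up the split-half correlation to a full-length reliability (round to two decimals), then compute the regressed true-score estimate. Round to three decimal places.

111.600

Spearman-Brown: ρ = 2r/(1 + r) = 2(0.627)/(1 + 0.627) = 1.2540/1.627 = 0.7707 → 0.77
Regress the observed score toward the mean by the unreliability: T̂ = 0.77·113.7 + 0.23·104.57 = 87.549 + 24.0511 = 111.6001.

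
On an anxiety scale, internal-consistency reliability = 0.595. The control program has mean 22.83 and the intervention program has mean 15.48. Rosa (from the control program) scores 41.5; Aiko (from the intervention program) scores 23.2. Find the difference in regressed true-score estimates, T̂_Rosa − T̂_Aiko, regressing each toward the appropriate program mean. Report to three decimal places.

T̂_Rosa = 0.595(41.5) + 0.405(22.83) = 33.93865
T̂_Aiko = 0.595(23.2) + 0.405(15.48) = 20.07340
Difference = 33.93865 − 20.07340 = 13.86525

13.865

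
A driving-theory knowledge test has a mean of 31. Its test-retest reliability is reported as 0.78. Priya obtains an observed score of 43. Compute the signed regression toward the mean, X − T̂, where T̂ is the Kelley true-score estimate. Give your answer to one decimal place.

Weight the observed score by reliability and the mean by (1 − reliability): T̂ = 0.78·43 + 0.22·31 = 33.54 + 6.82 = 40.360.
X − T̂ = 43 − 40.36 = 2.64 → 2.6

2.6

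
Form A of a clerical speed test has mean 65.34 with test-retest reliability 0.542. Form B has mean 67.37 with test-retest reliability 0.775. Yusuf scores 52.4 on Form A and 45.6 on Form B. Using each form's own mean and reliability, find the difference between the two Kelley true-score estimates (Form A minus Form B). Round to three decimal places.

7.828

T̂_A = 0.542(52.4) + 0.458(65.34) = 58.32652
T̂_B = 0.775(45.6) + 0.225(67.37) = 50.49825
T̂_A − T̂_B = 7.82827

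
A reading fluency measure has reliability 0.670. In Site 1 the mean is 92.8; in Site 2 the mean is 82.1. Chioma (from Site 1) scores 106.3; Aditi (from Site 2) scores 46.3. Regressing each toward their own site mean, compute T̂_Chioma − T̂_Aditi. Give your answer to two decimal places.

43.73

T̂_Chioma = 0.670(106.3) + 0.330(92.8) = 101.8450
T̂_Aditi = 0.670(46.3) + 0.330(82.1) = 58.1140
Difference = 101.8450 − 58.1140 = 43.7310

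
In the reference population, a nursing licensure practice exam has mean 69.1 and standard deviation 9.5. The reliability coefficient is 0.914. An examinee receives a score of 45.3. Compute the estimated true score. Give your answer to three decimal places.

T̂ = 0.914(45.3) + 0.086(69.1) = 41.4042 + 5.9426 = 47.3468 → 47.347

47.347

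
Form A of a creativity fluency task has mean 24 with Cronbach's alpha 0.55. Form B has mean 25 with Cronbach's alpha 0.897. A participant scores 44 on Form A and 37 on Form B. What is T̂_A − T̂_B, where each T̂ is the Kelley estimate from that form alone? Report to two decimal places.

T̂_A = 0.55(44) + 0.45(24) = 35.0000
T̂_B = 0.897(37) + 0.103(25) = 35.7640
T̂_A − T̂_B = -0.7640

-0.76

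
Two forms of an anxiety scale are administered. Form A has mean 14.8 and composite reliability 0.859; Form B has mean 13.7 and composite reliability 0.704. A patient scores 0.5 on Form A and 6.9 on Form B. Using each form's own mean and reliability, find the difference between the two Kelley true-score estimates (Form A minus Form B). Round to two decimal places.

T̂_A = 0.859(0.5) + 0.141(14.8) = 2.5163
T̂_B = 0.704(6.9) + 0.296(13.7) = 8.9128
T̂_A − T̂_B = -6.3965

-6.40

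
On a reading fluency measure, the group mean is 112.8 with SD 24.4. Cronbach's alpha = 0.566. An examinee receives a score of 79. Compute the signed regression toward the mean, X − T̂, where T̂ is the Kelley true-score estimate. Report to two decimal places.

-14.67

T̂ = ρX + (1 − ρ)μ
  = 0.566 × 79 + 0.434 × 112.8
  = 44.714 + 48.9552
  = 93.6692
  ≈ 93.669
X − T̂ = 79 − 93.669 = -14.669 → -14.67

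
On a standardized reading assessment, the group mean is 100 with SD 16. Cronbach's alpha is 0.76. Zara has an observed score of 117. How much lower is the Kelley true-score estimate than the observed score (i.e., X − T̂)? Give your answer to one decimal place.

T̂ = 0.76(117) + 0.24(100) = 88.92 + 24.00 = 112.920 → 112.92
X − T̂ = 117 − 112.92 = 4.08 → 4.1

4.1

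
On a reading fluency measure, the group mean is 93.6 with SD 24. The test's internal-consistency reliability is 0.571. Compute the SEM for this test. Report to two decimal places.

SEM = SD · √(1 − ρ) = 24 × √0.429 = 24 × 0.6550 = 15.720

15.72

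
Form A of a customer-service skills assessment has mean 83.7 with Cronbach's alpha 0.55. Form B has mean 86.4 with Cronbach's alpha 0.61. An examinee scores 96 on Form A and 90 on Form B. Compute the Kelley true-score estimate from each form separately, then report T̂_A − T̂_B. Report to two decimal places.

1.87

T̂_A = 0.55(96) + 0.45(83.7) = 90.4650
T̂_B = 0.61(90) + 0.39(86.4) = 88.5960
T̂_A − T̂_B = 1.8690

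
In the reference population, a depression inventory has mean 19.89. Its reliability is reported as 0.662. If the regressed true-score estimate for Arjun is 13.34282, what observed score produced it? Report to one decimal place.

10.0

T̂ = ρX + (1 − ρ)μ  ⇒  X = (T̂ − (1 − ρ)μ) / ρ
X = (13.34282 − 0.338 × 19.89) / 0.662 = (13.34282 − 6.72282) / 0.662 = 6.62000 / 0.662 = 10.000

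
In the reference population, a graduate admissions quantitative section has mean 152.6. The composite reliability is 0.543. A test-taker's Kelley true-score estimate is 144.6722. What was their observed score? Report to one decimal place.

138.0

T̂ = ρX + (1 − ρ)μ  ⇒  X = (T̂ − (1 − ρ)μ) / ρ
X = (144.6722 − 0.457 × 152.6) / 0.543 = (144.6722 − 69.7382) / 0.543 = 74.9340 / 0.543 = 138.000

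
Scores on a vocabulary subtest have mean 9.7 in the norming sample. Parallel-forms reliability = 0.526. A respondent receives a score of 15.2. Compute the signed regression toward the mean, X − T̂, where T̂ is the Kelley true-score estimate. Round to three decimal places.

Weight the observed score by reliability and the mean by (1 − reliability): T̂ = 0.526·15.2 + 0.474·9.7 = 7.9952 + 4.5978 = 12.59300.
X − T̂ = 15.2 − 12.5930 = 2.6070 → 2.607

2.607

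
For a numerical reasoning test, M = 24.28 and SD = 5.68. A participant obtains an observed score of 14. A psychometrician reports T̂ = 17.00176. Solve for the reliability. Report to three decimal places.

T̂ = ρX + (1 − ρ)μ  ⇒  T̂ − μ = ρ(X − μ)
ρ = (T̂ − μ)/(X − μ) = (17.00176 − 24.28) / (14 − 24.28) = -7.27824 / -10.28 = 0.70800

0.708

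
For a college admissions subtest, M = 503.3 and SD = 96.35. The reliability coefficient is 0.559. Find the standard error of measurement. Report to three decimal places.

63.984

SEM = SD · √(1 − ρ) = 96.35 × √0.441 = 96.35 × 0.6641 = 63.9839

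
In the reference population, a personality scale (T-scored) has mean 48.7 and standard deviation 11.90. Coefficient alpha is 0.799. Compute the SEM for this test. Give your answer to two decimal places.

5.34

SEM = SD · √(1 − ρ) = 11.90 × √0.201 = 11.90 × 0.4483 = 5.335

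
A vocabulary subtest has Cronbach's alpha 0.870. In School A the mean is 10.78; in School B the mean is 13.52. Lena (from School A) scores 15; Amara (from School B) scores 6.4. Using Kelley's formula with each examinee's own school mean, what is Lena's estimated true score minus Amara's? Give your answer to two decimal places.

T̂_Lena = 0.870(15) + 0.130(10.78) = 14.4514
T̂_Amara = 0.870(6.4) + 0.130(13.52) = 7.3256
Difference = 14.4514 − 7.3256 = 7.1258

7.13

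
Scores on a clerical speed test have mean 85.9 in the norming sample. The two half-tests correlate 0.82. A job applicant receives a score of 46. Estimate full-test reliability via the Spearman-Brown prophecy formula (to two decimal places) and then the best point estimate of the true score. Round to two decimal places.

Spearman-Brown: ρ = 2r/(1 + r) = 2(0.82)/(1 + 0.82) = 1.640/1.82 = 0.9011 → 0.90
T̂ = ρX + (1 − ρ)μ
  = 0.90 × 46 + 0.10 × 85.9
  = 41.40 + 8.590
  = 49.990
  ≈ 49.99

49.99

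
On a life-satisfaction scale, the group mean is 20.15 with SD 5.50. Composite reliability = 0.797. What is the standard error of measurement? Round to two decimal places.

SEM = SD · √(1 − ρ) = 5.50 × √0.203 = 5.50 × 0.4506 = 2.478

2.48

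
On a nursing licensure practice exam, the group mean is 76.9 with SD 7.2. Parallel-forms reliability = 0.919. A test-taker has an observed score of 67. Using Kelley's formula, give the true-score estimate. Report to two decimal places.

67.80

Regress the observed score toward the mean by the unreliability: T̂ = 0.919·67 + 0.081·76.9 = 61.573 + 6.2289 = 67.802.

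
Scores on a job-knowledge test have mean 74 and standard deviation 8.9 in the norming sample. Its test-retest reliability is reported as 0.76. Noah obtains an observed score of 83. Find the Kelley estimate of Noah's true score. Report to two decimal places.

80.84

T̂ = 0.76(83) + 0.24(74) = 63.08 + 17.76 = 80.840 → 80.84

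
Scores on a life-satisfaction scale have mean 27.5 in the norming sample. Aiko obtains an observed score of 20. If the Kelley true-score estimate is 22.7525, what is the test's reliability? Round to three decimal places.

T̂ = ρX + (1 − ρ)μ  ⇒  T̂ − μ = ρ(X − μ)
ρ = (T̂ − μ)/(X − μ) = (22.7525 − 27.5) / (20 − 27.5) = -4.7475 / -7.5 = 0.63300

0.633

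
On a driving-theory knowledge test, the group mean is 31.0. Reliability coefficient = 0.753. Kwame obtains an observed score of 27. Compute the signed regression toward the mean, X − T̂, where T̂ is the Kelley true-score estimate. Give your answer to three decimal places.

-0.988

T̂ = ρX + (1 − ρ)μ
  = 0.753 × 27 + 0.247 × 31.0
  = 20.331 + 7.6570
  = 27.98800
  ≈ 27.9880
X − T̂ = 27 − 27.9880 = -0.9880 → -0.988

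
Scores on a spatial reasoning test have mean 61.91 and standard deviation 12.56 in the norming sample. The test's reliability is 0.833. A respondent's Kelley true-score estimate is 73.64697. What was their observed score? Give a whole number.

T̂ = ρX + (1 − ρ)μ  ⇒  X = (T̂ − (1 − ρ)μ) / ρ
X = (73.64697 − 0.167 × 61.91) / 0.833 = (73.64697 − 10.33897) / 0.833 = 63.30800 / 0.833 = 76.00

76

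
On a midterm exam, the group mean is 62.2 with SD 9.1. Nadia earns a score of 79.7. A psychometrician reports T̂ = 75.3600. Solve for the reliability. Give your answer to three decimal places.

T̂ = ρX + (1 − ρ)μ  ⇒  T̂ − μ = ρ(X − μ)
ρ = (T̂ − μ)/(X − μ) = (75.3600 − 62.2) / (79.7 − 62.2) = 13.1600 / 17.5 = 0.75200

0.752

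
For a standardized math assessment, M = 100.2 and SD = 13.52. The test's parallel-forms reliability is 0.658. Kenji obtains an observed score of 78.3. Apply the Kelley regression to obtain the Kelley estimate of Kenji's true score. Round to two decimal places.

T̂ = ρX + (1 − ρ)μ
  = 0.658 × 78.3 + 0.342 × 100.2
  = 51.5214 + 34.2684
  = 85.790
  ≈ 85.79

85.79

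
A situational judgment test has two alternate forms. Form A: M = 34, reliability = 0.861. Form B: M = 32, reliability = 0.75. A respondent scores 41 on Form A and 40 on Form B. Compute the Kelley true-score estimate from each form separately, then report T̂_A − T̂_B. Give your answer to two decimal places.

2.03

T̂_A = 0.861(41) + 0.139(34) = 40.0270
T̂_B = 0.75(40) + 0.25(32) = 38.0000
T̂_A − T̂_B = 2.0270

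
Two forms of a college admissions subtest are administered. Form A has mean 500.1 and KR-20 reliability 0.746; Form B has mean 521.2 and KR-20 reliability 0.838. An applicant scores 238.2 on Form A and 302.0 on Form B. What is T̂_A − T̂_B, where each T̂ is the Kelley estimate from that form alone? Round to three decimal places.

T̂_A = 0.746(238.2) + 0.254(500.1) = 304.72260
T̂_B = 0.838(302.0) + 0.162(521.2) = 337.51040
T̂_A − T̂_B = -32.78780

-32.788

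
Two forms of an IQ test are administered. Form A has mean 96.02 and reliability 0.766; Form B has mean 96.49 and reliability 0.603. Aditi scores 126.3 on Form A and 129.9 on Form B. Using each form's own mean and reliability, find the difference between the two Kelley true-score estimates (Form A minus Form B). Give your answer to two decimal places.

T̂_A = 0.766(126.3) + 0.234(96.02) = 119.2145
T̂_B = 0.603(129.9) + 0.397(96.49) = 116.6362
T̂_A − T̂_B = 2.5782

2.58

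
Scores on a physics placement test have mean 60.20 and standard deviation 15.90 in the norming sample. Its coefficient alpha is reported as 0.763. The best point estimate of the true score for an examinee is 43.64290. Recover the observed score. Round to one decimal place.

38.5

T̂ = ρX + (1 − ρ)μ  ⇒  X = (T̂ − (1 − ρ)μ) / ρ
X = (43.64290 − 0.237 × 60.20) / 0.763 = (43.64290 − 14.26740) / 0.763 = 29.37550 / 0.763 = 38.500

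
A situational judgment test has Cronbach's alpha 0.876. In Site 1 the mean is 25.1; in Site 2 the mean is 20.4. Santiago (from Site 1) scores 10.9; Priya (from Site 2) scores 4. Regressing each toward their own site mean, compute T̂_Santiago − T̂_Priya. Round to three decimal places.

6.627

T̂_Santiago = 0.876(10.9) + 0.124(25.1) = 12.66080
T̂_Priya = 0.876(4) + 0.124(20.4) = 6.03360
Difference = 12.66080 − 6.03360 = 6.62720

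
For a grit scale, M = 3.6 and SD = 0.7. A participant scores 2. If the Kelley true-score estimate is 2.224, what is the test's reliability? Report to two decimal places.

0.86

T̂ = ρX + (1 − ρ)μ  ⇒  T̂ − μ = ρ(X − μ)
ρ = (T̂ − μ)/(X − μ) = (2.224 − 3.6) / (2 − 3.6) = -1.376 / -1.6 = 0.8600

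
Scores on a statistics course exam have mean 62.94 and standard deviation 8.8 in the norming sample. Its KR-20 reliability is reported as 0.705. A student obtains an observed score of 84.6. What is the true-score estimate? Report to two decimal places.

78.21

T̂ = 0.705(84.6) + 0.295(62.94) = 59.6430 + 18.56730 = 78.210 → 78.21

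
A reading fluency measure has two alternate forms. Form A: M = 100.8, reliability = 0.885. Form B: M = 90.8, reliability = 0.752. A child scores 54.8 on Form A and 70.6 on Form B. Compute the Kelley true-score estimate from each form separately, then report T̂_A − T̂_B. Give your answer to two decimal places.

-15.52

T̂_A = 0.885(54.8) + 0.115(100.8) = 60.0900
T̂_B = 0.752(70.6) + 0.248(90.8) = 75.6096
T̂_A − T̂_B = -15.5196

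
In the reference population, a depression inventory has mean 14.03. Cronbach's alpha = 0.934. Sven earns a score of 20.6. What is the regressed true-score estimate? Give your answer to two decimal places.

20.17

T̂ = 0.934(20.6) + 0.066(14.03) = 19.2404 + 0.92598 = 20.166 → 20.17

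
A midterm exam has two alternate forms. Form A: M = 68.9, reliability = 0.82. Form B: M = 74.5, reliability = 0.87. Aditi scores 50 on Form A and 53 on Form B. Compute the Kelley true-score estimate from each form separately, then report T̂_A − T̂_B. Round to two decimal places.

T̂_A = 0.82(50) + 0.18(68.9) = 53.4020
T̂_B = 0.87(53) + 0.13(74.5) = 55.7950
T̂_A − T̂_B = -2.3930

-2.39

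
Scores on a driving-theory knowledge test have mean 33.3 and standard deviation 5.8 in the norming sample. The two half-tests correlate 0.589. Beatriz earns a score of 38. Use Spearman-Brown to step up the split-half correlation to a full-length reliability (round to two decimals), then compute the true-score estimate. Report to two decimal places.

36.78

Spearman-Brown: ρ = 2r/(1 + r) = 2(0.589)/(1 + 0.589) = 1.1780/1.589 = 0.7413 → 0.74
T̂ = 0.74(38) + 0.26(33.3) = 28.12 + 8.658 = 36.778 → 36.78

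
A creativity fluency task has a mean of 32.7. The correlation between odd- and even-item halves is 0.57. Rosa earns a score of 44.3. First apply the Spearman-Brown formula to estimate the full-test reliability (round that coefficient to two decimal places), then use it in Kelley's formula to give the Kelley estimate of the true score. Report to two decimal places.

41.17

Spearman-Brown: ρ = 2r/(1 + r) = 2(0.57)/(1 + 0.57) = 1.140/1.57 = 0.7261 → 0.73
Kelley's formula gives T̂ = 0.73·44.3 + 0.27·32.7 = 32.339 + 8.829 = 41.168.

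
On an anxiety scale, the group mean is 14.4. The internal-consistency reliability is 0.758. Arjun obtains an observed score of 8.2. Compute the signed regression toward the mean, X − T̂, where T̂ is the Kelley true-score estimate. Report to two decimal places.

T̂ = ρX + (1 − ρ)μ
  = 0.758 × 8.2 + 0.242 × 14.4
  = 6.2156 + 3.4848
  = 9.7004
  ≈ 9.700
X − T̂ = 8.2 − 9.700 = -1.500 → -1.50

-1.50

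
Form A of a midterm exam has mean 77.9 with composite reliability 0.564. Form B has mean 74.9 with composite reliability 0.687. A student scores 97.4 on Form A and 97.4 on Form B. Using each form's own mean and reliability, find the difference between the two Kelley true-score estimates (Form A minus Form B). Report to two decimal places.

-1.46

T̂_A = 0.564(97.4) + 0.436(77.9) = 88.8980
T̂_B = 0.687(97.4) + 0.313(74.9) = 90.3575
T̂_A − T̂_B = -1.4595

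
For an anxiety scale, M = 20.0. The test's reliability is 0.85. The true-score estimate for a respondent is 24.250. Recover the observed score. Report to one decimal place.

25.0

T̂ = ρX + (1 − ρ)μ  ⇒  X = (T̂ − (1 − ρ)μ) / ρ
X = (24.250 − 0.15 × 20.0) / 0.85 = (24.250 − 3.000) / 0.85 = 21.250 / 0.85 = 25.000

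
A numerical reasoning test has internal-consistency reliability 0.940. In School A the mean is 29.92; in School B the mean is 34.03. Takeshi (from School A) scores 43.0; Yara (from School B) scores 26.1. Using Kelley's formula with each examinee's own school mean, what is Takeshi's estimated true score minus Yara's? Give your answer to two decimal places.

T̂_Takeshi = 0.940(43.0) + 0.060(29.92) = 42.2152
T̂_Yara = 0.940(26.1) + 0.060(34.03) = 26.5758
Difference = 42.2152 − 26.5758 = 15.6394

15.64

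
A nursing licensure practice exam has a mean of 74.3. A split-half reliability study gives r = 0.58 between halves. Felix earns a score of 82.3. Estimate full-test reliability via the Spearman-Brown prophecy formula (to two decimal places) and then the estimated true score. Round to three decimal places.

Spearman-Brown: ρ = 2r/(1 + r) = 2(0.58)/(1 + 0.58) = 1.160/1.58 = 0.7342 → 0.73
T̂ = ρX + (1 − ρ)μ
  = 0.73 × 82.3 + 0.27 × 74.3
  = 60.079 + 20.061
  = 80.1400
  ≈ 80.140

80.140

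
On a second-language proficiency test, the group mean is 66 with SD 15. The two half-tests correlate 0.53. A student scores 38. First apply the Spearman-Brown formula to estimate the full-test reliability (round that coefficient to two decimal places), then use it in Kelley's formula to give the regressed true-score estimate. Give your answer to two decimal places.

46.68

Spearman-Brown: ρ = 2r/(1 + r) = 2(0.53)/(1 + 0.53) = 1.060/1.53 = 0.6928 → 0.69
Regress the observed score toward the mean by the unreliability: T̂ = 0.69·38 + 0.31·66 = 26.22 + 20.46 = 46.680.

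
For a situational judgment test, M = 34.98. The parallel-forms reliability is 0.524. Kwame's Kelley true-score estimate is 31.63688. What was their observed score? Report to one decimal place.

T̂ = ρX + (1 − ρ)μ  ⇒  X = (T̂ − (1 − ρ)μ) / ρ
X = (31.63688 − 0.476 × 34.98) / 0.524 = (31.63688 − 16.65048) / 0.524 = 14.98640 / 0.524 = 28.600

28.6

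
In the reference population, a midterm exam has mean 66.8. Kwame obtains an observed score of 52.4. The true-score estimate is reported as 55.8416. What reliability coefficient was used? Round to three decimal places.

T̂ = ρX + (1 − ρ)μ  ⇒  T̂ − μ = ρ(X − μ)
ρ = (T̂ − μ)/(X − μ) = (55.8416 − 66.8) / (52.4 − 66.8) = -10.9584 / -14.4 = 0.76100

0.761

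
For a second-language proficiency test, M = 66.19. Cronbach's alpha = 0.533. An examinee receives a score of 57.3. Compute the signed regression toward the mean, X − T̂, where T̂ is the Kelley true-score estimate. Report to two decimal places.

Regress the observed score toward the mean by the unreliability: T̂ = 0.533·57.3 + 0.467·66.19 = 30.5409 + 30.91073 = 61.4516.
X − T̂ = 57.3 − 61.452 = -4.152 → -4.15

-4.15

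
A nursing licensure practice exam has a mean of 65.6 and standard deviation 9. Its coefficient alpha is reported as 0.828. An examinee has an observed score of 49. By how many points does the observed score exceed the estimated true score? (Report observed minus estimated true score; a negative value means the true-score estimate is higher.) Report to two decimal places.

-2.86

T̂ = ρX + (1 − ρ)μ
  = 0.828 × 49 + 0.172 × 65.6
  = 40.572 + 11.2832
  = 51.8552
  ≈ 51.855
X − T̂ = 49 − 51.855 = -2.855 → -2.86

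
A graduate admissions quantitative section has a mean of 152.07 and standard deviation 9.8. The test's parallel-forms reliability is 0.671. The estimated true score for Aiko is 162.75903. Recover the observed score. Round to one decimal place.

168.0

T̂ = ρX + (1 − ρ)μ  ⇒  X = (T̂ − (1 − ρ)μ) / ρ
X = (162.75903 − 0.329 × 152.07) / 0.671 = (162.75903 − 50.03103) / 0.671 = 112.72800 / 0.671 = 168.000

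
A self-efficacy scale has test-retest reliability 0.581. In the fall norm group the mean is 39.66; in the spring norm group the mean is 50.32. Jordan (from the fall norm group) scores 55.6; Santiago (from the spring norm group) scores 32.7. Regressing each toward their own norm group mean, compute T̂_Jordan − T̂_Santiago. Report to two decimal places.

8.84

T̂_Jordan = 0.581(55.6) + 0.419(39.66) = 48.9211
T̂_Santiago = 0.581(32.7) + 0.419(50.32) = 40.0828
Difference = 48.9211 − 40.0828 = 8.8384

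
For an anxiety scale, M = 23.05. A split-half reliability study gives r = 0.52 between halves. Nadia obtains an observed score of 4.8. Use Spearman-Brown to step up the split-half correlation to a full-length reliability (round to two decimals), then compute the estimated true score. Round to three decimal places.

10.640

Spearman-Brown: ρ = 2r/(1 + r) = 2(0.52)/(1 + 0.52) = 1.040/1.52 = 0.6842 → 0.68
T̂ = 0.68(4.8) + 0.32(23.05) = 3.264 + 7.3760 = 10.6400 → 10.640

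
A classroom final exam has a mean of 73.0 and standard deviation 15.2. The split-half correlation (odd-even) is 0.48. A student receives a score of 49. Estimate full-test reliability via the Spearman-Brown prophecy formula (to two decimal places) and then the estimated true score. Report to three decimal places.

57.400

Spearman-Brown: ρ = 2r/(1 + r) = 2(0.48)/(1 + 0.48) = 0.960/1.48 = 0.6486 → 0.65
T̂ = ρX + (1 − ρ)μ
  = 0.65 × 49 + 0.35 × 73.0
  = 31.85 + 25.550
  = 57.4000
  ≈ 57.400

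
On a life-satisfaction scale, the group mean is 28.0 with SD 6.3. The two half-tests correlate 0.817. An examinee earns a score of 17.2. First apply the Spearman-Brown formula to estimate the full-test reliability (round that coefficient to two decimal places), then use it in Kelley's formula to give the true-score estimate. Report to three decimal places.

Spearman-Brown: ρ = 2r/(1 + r) = 2(0.817)/(1 + 0.817) = 1.6340/1.817 = 0.8993 → 0.90
T̂ = 0.90(17.2) + 0.10(28.0) = 15.480 + 2.800 = 18.2800 → 18.280

18.280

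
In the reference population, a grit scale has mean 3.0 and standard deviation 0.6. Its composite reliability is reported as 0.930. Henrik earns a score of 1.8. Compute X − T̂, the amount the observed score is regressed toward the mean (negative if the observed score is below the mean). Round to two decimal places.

T̂ = ρX + (1 − ρ)μ
  = 0.930 × 1.8 + 0.070 × 3.0
  = 1.6740 + 0.2100
  = 1.8840
  ≈ 1.884
X − T̂ = 1.8 − 1.884 = -0.084 → -0.08

-0.08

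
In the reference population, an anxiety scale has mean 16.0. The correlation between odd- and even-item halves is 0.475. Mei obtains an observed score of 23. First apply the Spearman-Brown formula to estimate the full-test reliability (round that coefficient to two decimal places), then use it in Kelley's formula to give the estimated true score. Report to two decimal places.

Spearman-Brown: ρ = 2r/(1 + r) = 2(0.475)/(1 + 0.475) = 0.9500/1.475 = 0.6441 → 0.64
T̂ = 0.64(23) + 0.36(16.0) = 14.72 + 5.760 = 20.480 → 20.48

20.48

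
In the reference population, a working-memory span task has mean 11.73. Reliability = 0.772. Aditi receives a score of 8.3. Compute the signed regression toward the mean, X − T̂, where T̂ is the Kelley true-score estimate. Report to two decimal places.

Regress the observed score toward the mean by the unreliability: T̂ = 0.772·8.3 + 0.228·11.73 = 6.4076 + 2.67444 = 9.0820.
X − T̂ = 8.3 − 9.082 = -0.782 → -0.78

-0.78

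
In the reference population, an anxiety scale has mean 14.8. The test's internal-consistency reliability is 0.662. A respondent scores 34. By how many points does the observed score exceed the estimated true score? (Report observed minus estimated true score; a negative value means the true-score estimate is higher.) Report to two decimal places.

Regress the observed score toward the mean by the unreliability: T̂ = 0.662·34 + 0.338·14.8 = 22.508 + 5.0024 = 27.5104.
X − T̂ = 34 − 27.510 = 6.490 → 6.49

6.49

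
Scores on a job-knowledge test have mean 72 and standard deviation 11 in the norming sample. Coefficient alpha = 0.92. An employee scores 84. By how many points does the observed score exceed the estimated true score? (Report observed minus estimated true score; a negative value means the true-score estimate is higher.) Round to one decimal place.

1.0

T̂ = 0.92(84) + 0.08(72) = 77.28 + 5.76 = 83.040 → 83.04
X − T̂ = 84 − 83.04 = 0.96 → 1.0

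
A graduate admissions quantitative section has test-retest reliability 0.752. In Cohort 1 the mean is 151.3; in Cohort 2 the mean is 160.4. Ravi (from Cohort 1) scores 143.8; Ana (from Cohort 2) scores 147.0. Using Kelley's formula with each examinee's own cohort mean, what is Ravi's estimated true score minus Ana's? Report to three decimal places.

T̂_Ravi = 0.752(143.8) + 0.248(151.3) = 145.66000
T̂_Ana = 0.752(147.0) + 0.248(160.4) = 150.32320
Difference = 145.66000 − 150.32320 = -4.66320

-4.663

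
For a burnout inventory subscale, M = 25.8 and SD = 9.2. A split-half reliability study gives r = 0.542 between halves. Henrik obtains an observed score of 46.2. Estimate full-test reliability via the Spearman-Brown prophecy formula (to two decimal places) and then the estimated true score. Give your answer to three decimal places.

40.080

Spearman-Brown: ρ = 2r/(1 + r) = 2(0.542)/(1 + 0.542) = 1.0840/1.542 = 0.7030 → 0.70
T̂ = 0.70(46.2) + 0.30(25.8) = 32.340 + 7.740 = 40.0800 → 40.080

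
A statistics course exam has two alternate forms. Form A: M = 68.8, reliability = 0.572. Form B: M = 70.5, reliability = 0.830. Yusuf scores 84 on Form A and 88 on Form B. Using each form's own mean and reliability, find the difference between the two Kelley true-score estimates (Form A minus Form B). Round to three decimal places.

-7.531

T̂_A = 0.572(84) + 0.428(68.8) = 77.49440
T̂_B = 0.830(88) + 0.170(70.5) = 85.02500
T̂_A − T̂_B = -7.53060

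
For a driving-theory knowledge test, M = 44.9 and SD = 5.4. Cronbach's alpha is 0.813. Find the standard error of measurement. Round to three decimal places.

2.335

SEM = SD · √(1 − ρ) = 5.4 × √0.187 = 5.4 × 0.4324 = 2.3351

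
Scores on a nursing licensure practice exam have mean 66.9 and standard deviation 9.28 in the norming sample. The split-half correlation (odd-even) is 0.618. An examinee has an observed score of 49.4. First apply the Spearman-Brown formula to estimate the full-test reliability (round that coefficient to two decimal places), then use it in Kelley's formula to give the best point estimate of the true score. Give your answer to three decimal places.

Spearman-Brown: ρ = 2r/(1 + r) = 2(0.618)/(1 + 0.618) = 1.2360/1.618 = 0.7639 → 0.76
Kelley's formula gives T̂ = 0.76·49.4 + 0.24·66.9 = 37.544 + 16.056 = 53.6000.

53.600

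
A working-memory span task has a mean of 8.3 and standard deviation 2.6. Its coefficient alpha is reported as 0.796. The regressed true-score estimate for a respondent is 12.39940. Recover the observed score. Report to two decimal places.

T̂ = ρX + (1 − ρ)μ  ⇒  X = (T̂ − (1 − ρ)μ) / ρ
X = (12.39940 − 0.204 × 8.3) / 0.796 = (12.39940 − 1.6932) / 0.796 = 10.70620 / 0.796 = 13.4500

13.45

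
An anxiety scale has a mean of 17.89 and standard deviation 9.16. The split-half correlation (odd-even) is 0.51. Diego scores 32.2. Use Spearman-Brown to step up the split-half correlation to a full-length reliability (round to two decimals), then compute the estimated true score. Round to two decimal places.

Spearman-Brown: ρ = 2r/(1 + r) = 2(0.51)/(1 + 0.51) = 1.020/1.51 = 0.6755 → 0.68
T̂ = 0.68(32.2) + 0.32(17.89) = 21.896 + 5.7248 = 27.621 → 27.62

27.62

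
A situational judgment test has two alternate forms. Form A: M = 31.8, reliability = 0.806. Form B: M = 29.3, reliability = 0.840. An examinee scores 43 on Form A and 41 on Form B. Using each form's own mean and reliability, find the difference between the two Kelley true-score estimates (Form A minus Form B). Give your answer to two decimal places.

T̂_A = 0.806(43) + 0.194(31.8) = 40.8272
T̂_B = 0.840(41) + 0.160(29.3) = 39.1280
T̂_A − T̂_B = 1.6992

1.70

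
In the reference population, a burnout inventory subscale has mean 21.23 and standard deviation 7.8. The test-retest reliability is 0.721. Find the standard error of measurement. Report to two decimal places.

4.12

SEM = SD · √(1 − ρ) = 7.8 × √0.279 = 7.8 × 0.5282 = 4.120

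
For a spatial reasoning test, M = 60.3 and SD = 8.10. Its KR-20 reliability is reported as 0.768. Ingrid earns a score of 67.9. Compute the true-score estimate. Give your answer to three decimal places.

T̂ = 0.768(67.9) + 0.232(60.3) = 52.1472 + 13.9896 = 66.1368 → 66.137

66.137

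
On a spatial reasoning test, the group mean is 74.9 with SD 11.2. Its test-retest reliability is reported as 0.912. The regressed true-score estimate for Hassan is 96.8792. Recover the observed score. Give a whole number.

T̂ = ρX + (1 − ρ)μ  ⇒  X = (T̂ − (1 − ρ)μ) / ρ
X = (96.8792 − 0.088 × 74.9) / 0.912 = (96.8792 − 6.5912) / 0.912 = 90.2880 / 0.912 = 99.00

99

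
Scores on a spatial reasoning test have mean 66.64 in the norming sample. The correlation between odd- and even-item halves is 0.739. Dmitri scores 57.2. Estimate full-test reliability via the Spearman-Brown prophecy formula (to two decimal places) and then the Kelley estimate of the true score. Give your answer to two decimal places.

Spearman-Brown: ρ = 2r/(1 + r) = 2(0.739)/(1 + 0.739) = 1.4780/1.739 = 0.8499 → 0.85
T̂ = ρX + (1 − ρ)μ
  = 0.85 × 57.2 + 0.15 × 66.64
  = 48.620 + 9.9960
  = 58.616
  ≈ 58.62

58.62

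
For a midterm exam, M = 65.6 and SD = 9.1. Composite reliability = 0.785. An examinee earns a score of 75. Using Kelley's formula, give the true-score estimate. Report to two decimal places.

Weight the observed score by reliability and the mean by (1 − reliability): T̂ = 0.785·75 + 0.215·65.6 = 58.875 + 14.1040 = 72.979.

72.98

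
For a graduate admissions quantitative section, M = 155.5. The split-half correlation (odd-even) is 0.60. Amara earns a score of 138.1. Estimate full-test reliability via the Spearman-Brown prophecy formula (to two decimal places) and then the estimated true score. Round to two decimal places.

142.45

Spearman-Brown: ρ = 2r/(1 + r) = 2(0.60)/(1 + 0.60) = 1.200/1.60 = 0.7500 → 0.75
T̂ = ρX + (1 − ρ)μ
  = 0.75 × 138.1 + 0.25 × 155.5
  = 103.575 + 38.875
  = 142.450
  ≈ 142.45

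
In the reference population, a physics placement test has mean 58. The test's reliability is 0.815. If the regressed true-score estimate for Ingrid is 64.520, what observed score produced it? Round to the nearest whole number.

66

T̂ = ρX + (1 − ρ)μ  ⇒  X = (T̂ − (1 − ρ)μ) / ρ
X = (64.520 − 0.185 × 58) / 0.815 = (64.520 − 10.730) / 0.815 = 53.790 / 0.815 = 66.00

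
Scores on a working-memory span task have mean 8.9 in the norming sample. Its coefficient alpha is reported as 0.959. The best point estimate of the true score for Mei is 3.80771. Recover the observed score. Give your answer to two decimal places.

3.59

T̂ = ρX + (1 − ρ)μ  ⇒  X = (T̂ − (1 − ρ)μ) / ρ
X = (3.80771 − 0.041 × 8.9) / 0.959 = (3.80771 − 0.3649) / 0.959 = 3.44281 / 0.959 = 3.5900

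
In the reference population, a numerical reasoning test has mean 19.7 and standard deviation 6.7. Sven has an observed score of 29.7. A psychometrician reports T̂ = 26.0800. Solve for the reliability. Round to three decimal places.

T̂ = ρX + (1 − ρ)μ  ⇒  T̂ − μ = ρ(X − μ)
ρ = (T̂ − μ)/(X − μ) = (26.0800 − 19.7) / (29.7 − 19.7) = 6.3800 / 10.0 = 0.63800

0.638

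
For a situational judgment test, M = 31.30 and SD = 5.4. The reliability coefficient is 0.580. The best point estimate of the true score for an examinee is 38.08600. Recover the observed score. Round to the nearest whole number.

T̂ = ρX + (1 − ρ)μ  ⇒  X = (T̂ − (1 − ρ)μ) / ρ
X = (38.08600 − 0.420 × 31.30) / 0.580 = (38.08600 − 13.14600) / 0.580 = 24.94000 / 0.580 = 43.00

43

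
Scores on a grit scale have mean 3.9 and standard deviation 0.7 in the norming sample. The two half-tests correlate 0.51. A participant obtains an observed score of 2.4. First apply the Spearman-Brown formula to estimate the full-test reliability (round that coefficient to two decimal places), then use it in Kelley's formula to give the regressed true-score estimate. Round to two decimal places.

Spearman-Brown: ρ = 2r/(1 + r) = 2(0.51)/(1 + 0.51) = 1.020/1.51 = 0.6755 → 0.68
T̂ = 0.68(2.4) + 0.32(3.9) = 1.632 + 1.248 = 2.880 → 2.88

2.88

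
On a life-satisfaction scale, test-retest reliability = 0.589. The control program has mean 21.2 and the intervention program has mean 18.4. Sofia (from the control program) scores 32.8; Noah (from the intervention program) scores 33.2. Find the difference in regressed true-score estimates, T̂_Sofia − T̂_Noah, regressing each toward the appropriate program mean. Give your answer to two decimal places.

0.92

T̂_Sofia = 0.589(32.8) + 0.411(21.2) = 28.0324
T̂_Noah = 0.589(33.2) + 0.411(18.4) = 27.1172
Difference = 28.0324 − 27.1172 = 0.9152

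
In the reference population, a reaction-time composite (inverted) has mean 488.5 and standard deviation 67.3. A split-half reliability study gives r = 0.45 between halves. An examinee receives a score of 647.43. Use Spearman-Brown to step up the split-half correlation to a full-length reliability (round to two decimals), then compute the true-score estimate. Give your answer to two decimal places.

587.04

Spearman-Brown: ρ = 2r/(1 + r) = 2(0.45)/(1 + 0.45) = 0.900/1.45 = 0.6207 → 0.62
Regress the observed score toward the mean by the unreliability: T̂ = 0.62·647.43 + 0.38·488.5 = 401.4066 + 185.630 = 587.037.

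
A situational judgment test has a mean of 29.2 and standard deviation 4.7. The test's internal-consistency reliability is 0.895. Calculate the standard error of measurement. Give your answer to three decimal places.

1.523

SEM = SD · √(1 − ρ) = 4.7 × √0.105 = 4.7 × 0.3240 = 1.5230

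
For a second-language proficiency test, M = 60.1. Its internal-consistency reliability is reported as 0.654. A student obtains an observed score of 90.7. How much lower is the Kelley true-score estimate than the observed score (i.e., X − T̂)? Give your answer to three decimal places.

T̂ = 0.654(90.7) + 0.346(60.1) = 59.3178 + 20.7946 = 80.11240 → 80.1124
X − T̂ = 90.7 − 80.1124 = 10.5876 → 10.588

10.588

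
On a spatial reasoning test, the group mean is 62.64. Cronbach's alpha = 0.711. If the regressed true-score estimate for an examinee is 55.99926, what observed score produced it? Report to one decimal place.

T̂ = ρX + (1 − ρ)μ  ⇒  X = (T̂ − (1 − ρ)μ) / ρ
X = (55.99926 − 0.289 × 62.64) / 0.711 = (55.99926 − 18.10296) / 0.711 = 37.89630 / 0.711 = 53.300

53.3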